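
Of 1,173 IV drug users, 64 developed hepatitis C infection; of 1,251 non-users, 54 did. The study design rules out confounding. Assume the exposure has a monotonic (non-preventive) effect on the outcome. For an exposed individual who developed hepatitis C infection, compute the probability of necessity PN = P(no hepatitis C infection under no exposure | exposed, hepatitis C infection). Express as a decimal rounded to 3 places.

p₁ = P(outcome | exposed) = 64/1173 = 0.054561
p₀ = P(outcome | unexposed) = 54/1251 = 0.043165
Under exogeneity and monotonicity, PN = (p₁ − p₀) / p₁.
PN = (0.054561 − 0.043165) / 0.054561 = 0.011395 / 0.054561 ≈ 0.2089

PN ≈ 0.209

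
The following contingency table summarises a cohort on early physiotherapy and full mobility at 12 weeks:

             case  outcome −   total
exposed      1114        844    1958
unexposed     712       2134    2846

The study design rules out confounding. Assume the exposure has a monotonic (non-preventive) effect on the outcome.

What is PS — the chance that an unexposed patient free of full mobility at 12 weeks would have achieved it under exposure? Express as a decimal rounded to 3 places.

PS ≈ 0.425

p₁ = P(outcome | exposed) = 1114/1958 = 0.56895
p₀ = P(outcome | unexposed) = 712/2846 = 0.25018
Under exogeneity and monotonicity, PS = (p₁ − p₀) / (1 − p₀).
PS = (0.56895 − 0.25018) / (1 − 0.25018) = 0.31877 / 0.74982 ≈ 0.4251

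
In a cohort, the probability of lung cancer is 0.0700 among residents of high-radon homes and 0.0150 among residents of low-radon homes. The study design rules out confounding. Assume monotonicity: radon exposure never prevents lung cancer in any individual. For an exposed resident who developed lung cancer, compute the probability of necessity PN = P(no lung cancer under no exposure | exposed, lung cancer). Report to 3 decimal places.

Let p₁ = 0.07, p₀ = 0.015.
Under exogeneity and monotonicity, PN = (p₁ − p₀) / p₁.
PN = (0.07 − 0.015) / 0.07 = 0.055 / 0.07 ≈ 0.7857

PN ≈ 0.786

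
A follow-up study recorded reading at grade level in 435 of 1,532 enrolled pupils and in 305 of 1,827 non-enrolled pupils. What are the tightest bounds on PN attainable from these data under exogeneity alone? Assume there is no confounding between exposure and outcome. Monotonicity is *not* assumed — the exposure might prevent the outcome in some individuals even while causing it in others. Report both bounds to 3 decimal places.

p₁ = P(outcome | exposed) = 435/1532 = 0.28394
p₀ = P(outcome | unexposed) = 305/1827 = 0.16694
Under exogeneity alone the bounds on PN are max{0,(p₁−p₀)/p₁} ≤ PN ≤ min{1,(1−p₀)/p₁}.
  lower = (p₁ − p₀)/p₁ = 0.117 / 0.28394 ≈ 0.4121
  upper = min{1, (1 − p₀)/p₁} = 0.83306 / 0.28394 ≈ 2.9339 → capped at 1

0.412 ≤ PN ≤ 1.000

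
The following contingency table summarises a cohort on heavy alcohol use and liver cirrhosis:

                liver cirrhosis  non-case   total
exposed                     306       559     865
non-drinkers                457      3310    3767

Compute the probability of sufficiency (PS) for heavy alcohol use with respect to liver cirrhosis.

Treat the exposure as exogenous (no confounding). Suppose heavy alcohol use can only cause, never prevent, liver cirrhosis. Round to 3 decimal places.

p₁ = P(outcome | exposed) = 306/865 = 0.35376
p₀ = P(outcome | unexposed) = 457/3767 = 0.12132
Under exogeneity and monotonicity, PS = (p₁ − p₀)/(1 − p₀).
PS = (0.35376 − 0.12132) / 0.87868 ≈ 0.2645

PS ≈ 0.265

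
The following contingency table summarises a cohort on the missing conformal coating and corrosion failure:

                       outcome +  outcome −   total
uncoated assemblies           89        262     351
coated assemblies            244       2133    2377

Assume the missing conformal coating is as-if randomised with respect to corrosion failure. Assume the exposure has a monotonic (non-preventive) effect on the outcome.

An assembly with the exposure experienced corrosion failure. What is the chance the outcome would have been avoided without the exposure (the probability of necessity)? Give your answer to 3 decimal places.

p₁ = P(outcome | exposed) = 89/351 = 0.25356
p₀ = P(outcome | unexposed) = 244/2377 = 0.10265
Under exogeneity and monotonicity, PN = (p₁ − p₀)/p₁.
PN = (0.25356 − 0.10265) / 0.25356 ≈ 0.5952

PN ≈ 0.595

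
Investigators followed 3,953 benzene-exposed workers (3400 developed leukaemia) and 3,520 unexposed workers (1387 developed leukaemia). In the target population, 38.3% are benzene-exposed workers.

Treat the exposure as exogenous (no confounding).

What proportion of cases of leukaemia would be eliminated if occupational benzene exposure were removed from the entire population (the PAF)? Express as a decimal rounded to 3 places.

p₁ = P(outcome | exposed) = 3400/3953 = 0.86011
p₀ = P(outcome | unexposed) = 1387/3520 = 0.39403
Overall risk P(Y=1) = π·p₁ + (1−π)·p₀ = 0.383×0.86011 + 0.617×0.39403 = 0.57254.
Under exogeneity, PAF = [P(Y=1) − p₀] / P(Y=1).
PAF = (0.57254 − 0.39403) / 0.57254 ≈ 0.3118

PAF ≈ 0.312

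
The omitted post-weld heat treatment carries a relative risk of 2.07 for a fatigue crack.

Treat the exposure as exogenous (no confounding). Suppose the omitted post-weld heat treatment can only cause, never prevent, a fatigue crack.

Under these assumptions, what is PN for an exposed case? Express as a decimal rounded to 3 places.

PN ≈ 0.517

Under exogeneity and monotonicity, PN = (RR − 1) / RR = 1 − 1/RR.
PN = (2.07 − 1) / 2.07 = 1.07 / 2.07 ≈ 0.5169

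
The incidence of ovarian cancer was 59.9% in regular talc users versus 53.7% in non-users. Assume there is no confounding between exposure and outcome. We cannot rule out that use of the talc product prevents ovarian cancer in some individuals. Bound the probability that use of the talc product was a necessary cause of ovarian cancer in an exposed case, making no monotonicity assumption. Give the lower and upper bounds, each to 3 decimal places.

0.104 ≤ PN ≤ 0.773

p₁ = 0.599, p₀ = 0.537.
Under exogeneity alone the bounds on PN are max{0,(p₁−p₀)/p₁} ≤ PN ≤ min{1,(1−p₀)/p₁}.
  lower = (p₁ − p₀)/p₁ = 0.062 / 0.599 ≈ 0.1035
  upper = min{1, (1 − p₀)/p₁} = 0.463 / 0.599 ≈ 0.7730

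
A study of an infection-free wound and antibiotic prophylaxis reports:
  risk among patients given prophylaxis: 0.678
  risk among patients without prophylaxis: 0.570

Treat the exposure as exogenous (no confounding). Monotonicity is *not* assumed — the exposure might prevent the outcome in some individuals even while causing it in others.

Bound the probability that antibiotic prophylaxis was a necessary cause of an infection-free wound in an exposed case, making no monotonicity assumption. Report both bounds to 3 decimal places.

0.159 ≤ PN ≤ 0.634

Let p₁ = 0.678, p₀ = 0.57.
Under exogeneity alone the bounds on PN are max{0,(p₁−p₀)/p₁} ≤ PN ≤ min{1,(1−p₀)/p₁}.
  lower = (p₁ − p₀)/p₁ = 0.108 / 0.678 ≈ 0.1593
  upper = min{1, (1 − p₀)/p₁} = 0.43 / 0.678 ≈ 0.6342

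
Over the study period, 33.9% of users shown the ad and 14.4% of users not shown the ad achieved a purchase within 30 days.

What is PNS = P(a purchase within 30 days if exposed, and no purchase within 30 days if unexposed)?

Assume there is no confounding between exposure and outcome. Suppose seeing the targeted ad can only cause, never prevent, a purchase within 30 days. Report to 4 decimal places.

PNS ≈ 0.1950

p₁ = 0.339, p₀ = 0.144.
Under exogeneity and monotonicity, PNS = p₁ − p₀.
PNS = 0.339 − 0.144 = 0.195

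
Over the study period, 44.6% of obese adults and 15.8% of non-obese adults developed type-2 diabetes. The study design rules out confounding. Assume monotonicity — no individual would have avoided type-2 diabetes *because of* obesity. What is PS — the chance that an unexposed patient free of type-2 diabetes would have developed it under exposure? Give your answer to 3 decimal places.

p₁ = 0.446, p₀ = 0.158.
Under exogeneity and monotonicity, PS = (p₁ − p₀) / (1 − p₀).
PS = (0.446 − 0.158) / (1 − 0.158) = 0.288 / 0.842 ≈ 0.3420

PS ≈ 0.342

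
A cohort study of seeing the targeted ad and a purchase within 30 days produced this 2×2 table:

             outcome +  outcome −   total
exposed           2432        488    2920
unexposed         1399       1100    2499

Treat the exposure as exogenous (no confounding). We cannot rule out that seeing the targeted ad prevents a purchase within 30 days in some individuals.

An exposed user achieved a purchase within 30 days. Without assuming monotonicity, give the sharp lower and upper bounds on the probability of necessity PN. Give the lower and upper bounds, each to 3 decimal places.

p₁ = P(outcome | exposed) = 2432/2920 = 0.83288
p₀ = P(outcome | unexposed) = 1399/2499 = 0.55982
Under exogeneity alone the bounds on PN are max{0,(p₁−p₀)/p₁} ≤ PN ≤ min{1,(1−p₀)/p₁}.
  lower = (p₁ − p₀)/p₁ = 0.27305 / 0.83288 ≈ 0.3278
  upper = min{1, (1 − p₀)/p₁} = 0.44018 / 0.83288 ≈ 0.5285

0.328 ≤ PN ≤ 0.529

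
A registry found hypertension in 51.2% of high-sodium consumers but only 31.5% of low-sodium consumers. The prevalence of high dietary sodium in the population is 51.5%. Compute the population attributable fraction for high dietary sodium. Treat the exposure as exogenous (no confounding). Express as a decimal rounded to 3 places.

PAF ≈ 0.244

p₁ = 0.512, p₀ = 0.315.
Overall risk P(Y=1) = π·p₁ + (1−π)·p₀ = 0.515×0.512 + 0.485×0.315 = 0.41646.
Under exogeneity, PAF = [P(Y=1) − p₀] / P(Y=1).
PAF = (0.41646 − 0.315) / 0.41646 ≈ 0.2436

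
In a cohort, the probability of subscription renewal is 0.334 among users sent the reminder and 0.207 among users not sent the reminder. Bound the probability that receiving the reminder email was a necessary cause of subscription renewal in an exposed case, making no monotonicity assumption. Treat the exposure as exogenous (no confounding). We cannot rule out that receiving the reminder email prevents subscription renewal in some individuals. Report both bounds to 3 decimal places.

0.380 ≤ PN ≤ 1.000

Let p₁ = 0.334, p₀ = 0.207.
Under exogeneity alone the bounds on PN are max{0,(p₁−p₀)/p₁} ≤ PN ≤ min{1,(1−p₀)/p₁}.
  lower = (p₁ − p₀)/p₁ = 0.127 / 0.334 ≈ 0.3802
  upper = min{1, (1 − p₀)/p₁} = 0.793 / 0.334 ≈ 2.3743 → capped at 1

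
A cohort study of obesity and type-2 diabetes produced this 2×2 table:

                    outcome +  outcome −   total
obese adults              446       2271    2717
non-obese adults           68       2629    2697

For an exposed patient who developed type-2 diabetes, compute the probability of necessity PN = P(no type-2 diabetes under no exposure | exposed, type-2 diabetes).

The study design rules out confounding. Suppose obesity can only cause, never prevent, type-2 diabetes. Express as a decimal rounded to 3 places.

PN ≈ 0.846

p₁ = P(outcome | exposed) = 446/2717 = 0.16415
p₀ = P(outcome | unexposed) = 68/2697 = 0.025213
Under exogeneity and monotonicity, PN = (p₁ − p₀) / p₁.
PN = (0.16415 − 0.025213) / 0.16415 = 0.13894 / 0.16415 ≈ 0.8464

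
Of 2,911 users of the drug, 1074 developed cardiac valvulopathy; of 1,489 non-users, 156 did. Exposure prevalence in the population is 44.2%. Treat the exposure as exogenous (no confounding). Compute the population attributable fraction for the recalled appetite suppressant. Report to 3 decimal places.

p₁ = P(outcome | exposed) = 1074/2911 = 0.36895
p₀ = P(outcome | unexposed) = 156/1489 = 0.10477
Overall risk P(Y=1) = π·p₁ + (1−π)·p₀ = 0.442×0.36895 + 0.558×0.10477 = 0.22153.
Under exogeneity, PAF = [P(Y=1) − p₀] / P(Y=1).
PAF = (0.22153 − 0.10477) / 0.22153 ≈ 0.5271

PAF ≈ 0.527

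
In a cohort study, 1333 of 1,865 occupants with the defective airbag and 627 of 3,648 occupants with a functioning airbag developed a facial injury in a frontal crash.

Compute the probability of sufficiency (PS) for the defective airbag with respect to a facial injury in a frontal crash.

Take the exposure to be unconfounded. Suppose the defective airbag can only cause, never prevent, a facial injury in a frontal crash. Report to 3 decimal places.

PS ≈ 0.656

p₁ = P(outcome | exposed) = 1333/1865 = 0.71475
p₀ = P(outcome | unexposed) = 627/3648 = 0.17188
Under exogeneity and monotonicity, PS = (p₁ − p₀) / (1 − p₀).
PS = (0.71475 − 0.17188) / (1 − 0.17188) = 0.54287 / 0.82812 ≈ 0.6555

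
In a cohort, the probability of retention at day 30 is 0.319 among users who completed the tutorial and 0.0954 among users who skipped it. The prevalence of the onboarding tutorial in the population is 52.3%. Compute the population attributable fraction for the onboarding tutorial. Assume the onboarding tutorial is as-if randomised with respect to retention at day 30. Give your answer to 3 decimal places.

Let p₁ = 0.319, p₀ = 0.0954.
Overall risk P(Y=1) = π·p₁ + (1−π)·p₀ = 0.523×0.319 + 0.477×0.0954 = 0.21234.
Under exogeneity, PAF = [P(Y=1) − p₀] / P(Y=1).
PAF = (0.21234 − 0.0954) / 0.21234 ≈ 0.5507

PAF ≈ 0.551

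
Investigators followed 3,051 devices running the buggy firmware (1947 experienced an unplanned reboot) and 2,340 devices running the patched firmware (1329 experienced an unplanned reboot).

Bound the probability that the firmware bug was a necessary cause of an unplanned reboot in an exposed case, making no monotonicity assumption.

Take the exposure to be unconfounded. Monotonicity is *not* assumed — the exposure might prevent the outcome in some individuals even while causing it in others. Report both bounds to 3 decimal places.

0.110 ≤ PN ≤ 0.677

p₁ = P(outcome | exposed) = 1947/3051 = 0.63815
p₀ = P(outcome | unexposed) = 1329/2340 = 0.56795
Under exogeneity alone the bounds on PN are max{0,(p₁−p₀)/p₁} ≤ PN ≤ min{1,(1−p₀)/p₁}.
  lower = (p₁ − p₀)/p₁ = 0.070203 / 0.63815 ≈ 0.1100
  upper = min{1, (1 − p₀)/p₁} = 0.43205 / 0.63815 ≈ 0.6770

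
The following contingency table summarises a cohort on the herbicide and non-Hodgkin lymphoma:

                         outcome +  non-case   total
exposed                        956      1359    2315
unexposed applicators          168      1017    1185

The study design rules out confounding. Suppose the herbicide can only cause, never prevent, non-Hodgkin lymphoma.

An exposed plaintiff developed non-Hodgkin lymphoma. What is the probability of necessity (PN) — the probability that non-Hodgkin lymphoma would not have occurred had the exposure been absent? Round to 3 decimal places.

PN ≈ 0.657

p₁ = P(outcome | exposed) = 956/2315 = 0.41296
p₀ = P(outcome | unexposed) = 168/1185 = 0.14177
Under exogeneity and monotonicity, PN = (p₁ − p₀) / p₁.
PN = (0.41296 − 0.14177) / 0.41296 = 0.27119 / 0.41296 ≈ 0.6567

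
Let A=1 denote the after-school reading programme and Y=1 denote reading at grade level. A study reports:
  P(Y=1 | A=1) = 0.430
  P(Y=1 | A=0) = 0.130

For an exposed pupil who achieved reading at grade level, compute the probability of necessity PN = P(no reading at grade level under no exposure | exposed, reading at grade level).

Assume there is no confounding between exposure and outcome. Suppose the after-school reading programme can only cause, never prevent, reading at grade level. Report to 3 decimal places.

Let p₁ = 0.43, p₀ = 0.13.
Under exogeneity and monotonicity, PN = (p₁ − p₀) / p₁.
PN = (0.43 − 0.13) / 0.43 = 0.3 / 0.43 ≈ 0.6977

PN ≈ 0.698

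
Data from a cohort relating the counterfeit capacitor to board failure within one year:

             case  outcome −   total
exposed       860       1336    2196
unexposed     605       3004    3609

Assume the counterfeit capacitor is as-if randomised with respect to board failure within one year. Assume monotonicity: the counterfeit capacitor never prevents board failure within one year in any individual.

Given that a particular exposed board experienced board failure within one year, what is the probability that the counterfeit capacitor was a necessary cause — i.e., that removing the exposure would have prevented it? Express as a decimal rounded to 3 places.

PN ≈ 0.572

p₁ = P(outcome | exposed) = 860/2196 = 0.39162
p₀ = P(outcome | unexposed) = 605/3609 = 0.16764
Under exogeneity and monotonicity, PN = (p₁ − p₀)/p₁.
PN = (0.39162 − 0.16764) / 0.39162 ≈ 0.5719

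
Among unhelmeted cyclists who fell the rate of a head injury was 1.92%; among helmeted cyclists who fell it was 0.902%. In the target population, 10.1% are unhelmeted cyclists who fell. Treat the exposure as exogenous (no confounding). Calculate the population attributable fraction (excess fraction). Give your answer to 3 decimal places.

PAF ≈ 0.102

p₁ = 0.0192, p₀ = 0.00902.
Overall risk P(Y=1) = π·p₁ + (1−π)·p₀ = 0.101×0.0192 + 0.899×0.00902 = 0.010048.
Under exogeneity, PAF = [P(Y=1) − p₀] / P(Y=1).
PAF = (0.010048 − 0.00902) / 0.010048 ≈ 0.1023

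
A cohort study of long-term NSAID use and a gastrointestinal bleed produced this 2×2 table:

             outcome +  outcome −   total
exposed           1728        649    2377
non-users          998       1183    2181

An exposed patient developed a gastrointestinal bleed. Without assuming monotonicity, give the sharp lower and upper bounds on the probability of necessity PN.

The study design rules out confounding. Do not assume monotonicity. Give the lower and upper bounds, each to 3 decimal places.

0.371 ≤ PN ≤ 0.746

p₁ = P(outcome | exposed) = 1728/2377 = 0.72697
p₀ = P(outcome | unexposed) = 998/2181 = 0.45759
Under exogeneity alone the bounds on PN are max{0,(p₁−p₀)/p₁} ≤ PN ≤ min{1,(1−p₀)/p₁}.
  lower = (p₁ − p₀)/p₁ = 0.26938 / 0.72697 ≈ 0.3706
  upper = min{1, (1 − p₀)/p₁} = 0.54241 / 0.72697 ≈ 0.7461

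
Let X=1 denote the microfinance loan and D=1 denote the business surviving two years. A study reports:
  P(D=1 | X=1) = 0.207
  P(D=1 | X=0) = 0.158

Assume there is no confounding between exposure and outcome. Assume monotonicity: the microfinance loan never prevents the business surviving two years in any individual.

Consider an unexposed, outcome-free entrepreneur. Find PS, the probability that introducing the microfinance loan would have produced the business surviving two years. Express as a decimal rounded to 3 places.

Let p₁ = 0.207, p₀ = 0.158.
Under exogeneity and monotonicity, PS = (p₁ − p₀) / (1 − p₀).
PS = (0.207 − 0.158) / (1 − 0.158) = 0.049 / 0.842 ≈ 0.0582

PS ≈ 0.058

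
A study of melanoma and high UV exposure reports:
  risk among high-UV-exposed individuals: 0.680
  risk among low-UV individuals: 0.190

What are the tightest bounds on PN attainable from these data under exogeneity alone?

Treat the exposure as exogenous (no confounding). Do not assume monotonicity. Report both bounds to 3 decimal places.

Let p₁ = 0.68, p₀ = 0.19.
Under exogeneity alone the bounds on PN are max{0,(p₁−p₀)/p₁} ≤ PN ≤ min{1,(1−p₀)/p₁}.
  lower = (p₁ − p₀)/p₁ = 0.49 / 0.68 ≈ 0.7206
  upper = min{1, (1 − p₀)/p₁} = 0.81 / 0.68 ≈ 1.1912 → capped at 1

0.721 ≤ PN ≤ 1.000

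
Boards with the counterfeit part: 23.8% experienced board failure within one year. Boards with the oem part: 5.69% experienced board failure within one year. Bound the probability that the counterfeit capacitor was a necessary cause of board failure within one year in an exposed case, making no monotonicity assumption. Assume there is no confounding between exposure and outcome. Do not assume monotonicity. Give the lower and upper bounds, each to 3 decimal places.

0.761 ≤ PN ≤ 1.000

p₁ = 0.238, p₀ = 0.0569.
Under exogeneity alone the bounds on PN are max{0,(p₁−p₀)/p₁} ≤ PN ≤ min{1,(1−p₀)/p₁}.
  lower = (p₁ − p₀)/p₁ = 0.1811 / 0.238 ≈ 0.7609
  upper = min{1, (1 − p₀)/p₁} = 0.9431 / 0.238 ≈ 3.9626 → capped at 1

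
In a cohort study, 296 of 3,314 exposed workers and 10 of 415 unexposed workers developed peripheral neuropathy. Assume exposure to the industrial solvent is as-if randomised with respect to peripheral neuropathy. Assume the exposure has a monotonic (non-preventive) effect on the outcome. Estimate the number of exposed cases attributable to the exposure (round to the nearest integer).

about 216 cases

p₁ = P(outcome | exposed) = 296/3314 = 0.089318
p₀ = P(outcome | unexposed) = 10/415 = 0.024096
PN = (p₁ − p₀)/p₁ = (0.089318 − 0.024096) / 0.089318 ≈ 0.73022.
Attributable cases ≈ PN × (exposed cases) = 0.73022 × 296 ≈ 216.14.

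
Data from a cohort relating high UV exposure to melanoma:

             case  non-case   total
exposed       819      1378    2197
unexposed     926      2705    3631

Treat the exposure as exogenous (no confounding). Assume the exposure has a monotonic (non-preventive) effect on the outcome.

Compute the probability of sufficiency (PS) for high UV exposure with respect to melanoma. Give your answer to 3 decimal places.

PS ≈ 0.158

p₁ = P(outcome | exposed) = 819/2197 = 0.37278
p₀ = P(outcome | unexposed) = 926/3631 = 0.25503
Under exogeneity and monotonicity, PS = (p₁ − p₀) / (1 − p₀).
PS = (0.37278 − 0.25503) / (1 − 0.25503) = 0.11775 / 0.74497 ≈ 0.1581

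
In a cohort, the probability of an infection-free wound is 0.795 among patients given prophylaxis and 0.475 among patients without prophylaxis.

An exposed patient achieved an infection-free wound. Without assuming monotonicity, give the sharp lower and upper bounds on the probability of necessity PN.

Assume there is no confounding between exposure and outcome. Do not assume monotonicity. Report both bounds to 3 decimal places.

Let p₁ = 0.795, p₀ = 0.475.
Under exogeneity alone the bounds on PN are max{0,(p₁−p₀)/p₁} ≤ PN ≤ min{1,(1−p₀)/p₁}.
  lower = (p₁ − p₀)/p₁ = 0.32 / 0.795 ≈ 0.4025
  upper = min{1, (1 − p₀)/p₁} = 0.525 / 0.795 ≈ 0.6604

0.403 ≤ PN ≤ 0.660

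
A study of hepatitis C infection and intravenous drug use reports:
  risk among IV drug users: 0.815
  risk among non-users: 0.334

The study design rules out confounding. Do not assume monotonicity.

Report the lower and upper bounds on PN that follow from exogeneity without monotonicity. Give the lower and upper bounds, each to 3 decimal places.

0.590 ≤ PN ≤ 0.817

Let p₁ = 0.815, p₀ = 0.334.
Under exogeneity alone the bounds on PN are max{0,(p₁−p₀)/p₁} ≤ PN ≤ min{1,(1−p₀)/p₁}.
  lower = (p₁ − p₀)/p₁ = 0.481 / 0.815 ≈ 0.5902
  upper = min{1, (1 − p₀)/p₁} = 0.666 / 0.815 ≈ 0.8172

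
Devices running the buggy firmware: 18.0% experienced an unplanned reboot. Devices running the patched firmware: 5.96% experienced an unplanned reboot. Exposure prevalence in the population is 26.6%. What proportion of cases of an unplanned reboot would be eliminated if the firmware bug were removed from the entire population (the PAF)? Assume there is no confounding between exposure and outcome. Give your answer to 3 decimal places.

p₁ = 0.18, p₀ = 0.0596.
Overall risk P(Y=1) = π·p₁ + (1−π)·p₀ = 0.266×0.18 + 0.734×0.0596 = 0.091626.
Under exogeneity, PAF = [P(Y=1) − p₀] / P(Y=1).
PAF = (0.091626 − 0.0596) / 0.091626 ≈ 0.3495

PAF ≈ 0.350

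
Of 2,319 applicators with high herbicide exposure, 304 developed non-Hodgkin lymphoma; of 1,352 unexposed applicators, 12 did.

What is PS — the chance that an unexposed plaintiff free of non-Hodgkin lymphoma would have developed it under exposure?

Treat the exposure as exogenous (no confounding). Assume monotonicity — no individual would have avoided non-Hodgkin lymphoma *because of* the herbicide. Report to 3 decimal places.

PS ≈ 0.123

p₁ = P(outcome | exposed) = 304/2319 = 0.13109
p₀ = P(outcome | unexposed) = 12/1352 = 0.0088757
Under exogeneity and monotonicity, PS = (p₁ − p₀) / (1 − p₀).
PS = (0.13109 − 0.0088757) / (1 − 0.0088757) = 0.12222 / 0.99112 ≈ 0.1233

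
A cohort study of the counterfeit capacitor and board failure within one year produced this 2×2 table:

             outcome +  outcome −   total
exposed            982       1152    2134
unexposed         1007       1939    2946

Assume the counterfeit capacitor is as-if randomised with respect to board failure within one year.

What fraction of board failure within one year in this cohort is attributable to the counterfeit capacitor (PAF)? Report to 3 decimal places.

p₁ = P(outcome | exposed) = 982/2134 = 0.46017
p₀ = P(outcome | unexposed) = 1007/2946 = 0.34182
Exposure prevalence π = 2134/5080 = 0.42008; overall risk P(Y=1) = 0.39154.
Under exogeneity, PAF = [P(Y=1) − p₀]/P(Y=1).
PAF = (0.39154 − 0.34182) / 0.39154 ≈ 0.1270

PAF ≈ 0.127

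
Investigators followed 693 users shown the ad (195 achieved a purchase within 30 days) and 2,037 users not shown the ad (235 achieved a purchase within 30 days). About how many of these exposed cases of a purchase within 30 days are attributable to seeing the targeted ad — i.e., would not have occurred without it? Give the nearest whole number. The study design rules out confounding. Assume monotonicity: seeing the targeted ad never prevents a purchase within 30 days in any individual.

p₁ = P(outcome | exposed) = 195/693 = 0.28139
p₀ = P(outcome | unexposed) = 235/2037 = 0.11537
PN = (p₁ − p₀)/p₁ = (0.28139 − 0.11537) / 0.28139 ≈ 0.59001.
Attributable cases ≈ PN × (exposed cases) = 0.59001 × 195 ≈ 115.05.

about 115 cases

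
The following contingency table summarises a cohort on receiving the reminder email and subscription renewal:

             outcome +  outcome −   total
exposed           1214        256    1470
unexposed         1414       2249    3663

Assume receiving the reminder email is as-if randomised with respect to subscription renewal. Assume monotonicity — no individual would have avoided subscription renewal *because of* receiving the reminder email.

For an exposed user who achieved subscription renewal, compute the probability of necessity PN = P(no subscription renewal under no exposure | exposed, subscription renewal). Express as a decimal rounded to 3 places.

p₁ = P(outcome | exposed) = 1214/1470 = 0.82585
p₀ = P(outcome | unexposed) = 1414/3663 = 0.38602
Under exogeneity and monotonicity, PN = (p₁ − p₀)/p₁.
PN = (0.82585 − 0.38602) / 0.82585 ≈ 0.5326

PN ≈ 0.533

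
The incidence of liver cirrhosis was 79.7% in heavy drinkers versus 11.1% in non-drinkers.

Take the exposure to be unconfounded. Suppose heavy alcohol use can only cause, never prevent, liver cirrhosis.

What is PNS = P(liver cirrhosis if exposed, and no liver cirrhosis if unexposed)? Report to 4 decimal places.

p₁ = 0.797, p₀ = 0.111.
Under exogeneity and monotonicity, PNS = p₁ − p₀.
PNS = 0.797 − 0.111 = 0.686

PNS ≈ 0.6860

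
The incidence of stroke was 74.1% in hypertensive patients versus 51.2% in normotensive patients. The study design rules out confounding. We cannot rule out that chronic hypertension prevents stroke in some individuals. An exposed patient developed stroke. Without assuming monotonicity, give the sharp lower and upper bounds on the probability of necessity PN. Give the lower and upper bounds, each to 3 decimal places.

p₁ = 0.741, p₀ = 0.512.
Under exogeneity alone the bounds on PN are max{0,(p₁−p₀)/p₁} ≤ PN ≤ min{1,(1−p₀)/p₁}.
  lower = (p₁ − p₀)/p₁ = 0.229 / 0.741 ≈ 0.3090
  upper = min{1, (1 − p₀)/p₁} = 0.488 / 0.741 ≈ 0.6586

0.309 ≤ PN ≤ 0.659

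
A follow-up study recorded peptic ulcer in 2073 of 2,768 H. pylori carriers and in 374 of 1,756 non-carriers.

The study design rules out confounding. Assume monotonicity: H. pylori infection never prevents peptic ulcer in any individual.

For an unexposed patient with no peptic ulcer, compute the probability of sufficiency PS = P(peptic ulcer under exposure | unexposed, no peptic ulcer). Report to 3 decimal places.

PS ≈ 0.681

p₁ = P(outcome | exposed) = 2073/2768 = 0.74892
p₀ = P(outcome | unexposed) = 374/1756 = 0.21298
Under exogeneity and monotonicity, PS = (p₁ − p₀) / (1 − p₀).
PS = (0.74892 − 0.21298) / (1 − 0.21298) = 0.53593 / 0.78702 ≈ 0.6810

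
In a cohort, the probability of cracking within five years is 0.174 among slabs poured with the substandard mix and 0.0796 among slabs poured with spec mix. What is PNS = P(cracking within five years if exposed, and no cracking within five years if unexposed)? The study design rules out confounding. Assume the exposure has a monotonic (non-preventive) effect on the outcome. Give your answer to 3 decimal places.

Let p₁ = 0.174, p₀ = 0.0796.
Under exogeneity and monotonicity, PNS = p₁ − p₀.
PNS = 0.174 − 0.0796 = 0.0944

PNS ≈ 0.094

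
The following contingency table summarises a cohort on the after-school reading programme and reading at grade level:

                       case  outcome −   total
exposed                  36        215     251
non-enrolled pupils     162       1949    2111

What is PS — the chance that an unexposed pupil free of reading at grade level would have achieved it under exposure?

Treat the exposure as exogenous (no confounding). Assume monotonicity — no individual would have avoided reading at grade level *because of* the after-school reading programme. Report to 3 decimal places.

PS ≈ 0.072

p₁ = P(outcome | exposed) = 36/251 = 0.14343
p₀ = P(outcome | unexposed) = 162/2111 = 0.076741
Under exogeneity and monotonicity, PS = (p₁ − p₀)/(1 − p₀).
PS = (0.14343 − 0.076741) / 0.92326 ≈ 0.0722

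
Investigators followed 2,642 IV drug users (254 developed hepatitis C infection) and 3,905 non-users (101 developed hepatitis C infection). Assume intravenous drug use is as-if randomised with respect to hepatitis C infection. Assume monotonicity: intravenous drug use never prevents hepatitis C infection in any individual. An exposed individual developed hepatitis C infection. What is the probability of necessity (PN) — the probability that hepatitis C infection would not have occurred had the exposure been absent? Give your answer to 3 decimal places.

p₁ = P(outcome | exposed) = 254/2642 = 0.096139
p₀ = P(outcome | unexposed) = 101/3905 = 0.025864
Under exogeneity and monotonicity, PN = (p₁ − p₀) / p₁.
PN = (0.096139 − 0.025864) / 0.096139 = 0.070275 / 0.096139 ≈ 0.7310

PN ≈ 0.731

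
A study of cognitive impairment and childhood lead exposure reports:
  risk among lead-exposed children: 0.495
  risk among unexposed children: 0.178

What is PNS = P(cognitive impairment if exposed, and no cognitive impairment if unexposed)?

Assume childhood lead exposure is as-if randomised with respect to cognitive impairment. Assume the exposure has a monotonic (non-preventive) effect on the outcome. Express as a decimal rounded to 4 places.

Let p₁ = 0.495, p₀ = 0.178.
Under exogeneity and monotonicity, PNS = p₁ − p₀.
PNS = 0.495 − 0.178 = 0.317

PNS ≈ 0.3170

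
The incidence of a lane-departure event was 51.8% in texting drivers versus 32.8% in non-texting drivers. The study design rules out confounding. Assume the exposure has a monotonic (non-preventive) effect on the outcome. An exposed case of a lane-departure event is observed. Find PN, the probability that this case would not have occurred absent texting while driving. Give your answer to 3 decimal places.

p₁ = 0.518, p₀ = 0.328.
Under exogeneity and monotonicity, PN = (p₁ − p₀) / p₁.
PN = (0.518 − 0.328) / 0.518 = 0.19 / 0.518 ≈ 0.3668

PN ≈ 0.367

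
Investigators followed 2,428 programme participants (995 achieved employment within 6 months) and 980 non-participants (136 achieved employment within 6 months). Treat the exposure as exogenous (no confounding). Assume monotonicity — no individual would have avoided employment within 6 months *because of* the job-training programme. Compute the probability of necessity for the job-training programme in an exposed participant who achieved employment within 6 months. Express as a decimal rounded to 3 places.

PN ≈ 0.661

p₁ = P(outcome | exposed) = 995/2428 = 0.4098
p₀ = P(outcome | unexposed) = 136/980 = 0.13878
Under exogeneity and monotonicity, PN = (p₁ − p₀) / p₁.
PN = (0.4098 − 0.13878) / 0.4098 = 0.27103 / 0.4098 ≈ 0.6614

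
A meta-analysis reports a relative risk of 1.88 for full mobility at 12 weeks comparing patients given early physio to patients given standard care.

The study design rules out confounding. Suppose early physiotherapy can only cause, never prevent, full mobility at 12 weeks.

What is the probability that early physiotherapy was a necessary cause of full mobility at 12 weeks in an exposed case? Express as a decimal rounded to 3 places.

Under exogeneity and monotonicity, PN = (RR − 1) / RR = 1 − 1/RR.
PN = (1.88 − 1) / 1.88 = 0.88 / 1.88 ≈ 0.4681

PN ≈ 0.468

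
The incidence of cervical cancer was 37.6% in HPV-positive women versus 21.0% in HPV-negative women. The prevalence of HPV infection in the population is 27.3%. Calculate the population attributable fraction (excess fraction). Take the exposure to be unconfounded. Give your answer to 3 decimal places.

p₁ = 0.376, p₀ = 0.21.
Overall risk P(Y=1) = π·p₁ + (1−π)·p₀ = 0.273×0.376 + 0.727×0.21 = 0.25532.
Under exogeneity, PAF = [P(Y=1) − p₀] / P(Y=1).
PAF = (0.25532 − 0.21) / 0.25532 ≈ 0.1775

PAF ≈ 0.177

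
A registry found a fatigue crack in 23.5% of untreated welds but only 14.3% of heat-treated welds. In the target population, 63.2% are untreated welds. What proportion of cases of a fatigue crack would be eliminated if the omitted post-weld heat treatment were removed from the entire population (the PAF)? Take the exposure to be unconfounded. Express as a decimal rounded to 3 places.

PAF ≈ 0.289

p₁ = 0.235, p₀ = 0.143.
Overall risk P(Y=1) = π·p₁ + (1−π)·p₀ = 0.632×0.235 + 0.368×0.143 = 0.20114.
Under exogeneity, PAF = [P(Y=1) − p₀] / P(Y=1).
PAF = (0.20114 − 0.143) / 0.20114 ≈ 0.2891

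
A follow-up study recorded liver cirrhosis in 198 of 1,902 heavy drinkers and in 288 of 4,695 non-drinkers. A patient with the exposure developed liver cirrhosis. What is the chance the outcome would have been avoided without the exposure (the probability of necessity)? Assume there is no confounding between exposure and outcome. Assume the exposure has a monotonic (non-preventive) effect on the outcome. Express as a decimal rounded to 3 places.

p₁ = P(outcome | exposed) = 198/1902 = 0.1041
p₀ = P(outcome | unexposed) = 288/4695 = 0.061342
Under exogeneity and monotonicity, PN = (p₁ − p₀) / p₁.
PN = (0.1041 − 0.061342) / 0.1041 = 0.042759 / 0.1041 ≈ 0.4107

PN ≈ 0.411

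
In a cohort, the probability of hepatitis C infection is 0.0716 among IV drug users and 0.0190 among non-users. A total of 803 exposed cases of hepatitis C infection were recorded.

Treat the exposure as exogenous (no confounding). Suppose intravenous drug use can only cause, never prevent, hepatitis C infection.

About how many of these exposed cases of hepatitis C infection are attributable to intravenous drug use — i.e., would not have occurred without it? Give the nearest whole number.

Let p₁ = 0.0716, p₀ = 0.019.
PN = (p₁ − p₀)/p₁ = (0.0716 − 0.019) / 0.0716 ≈ 0.73464.
Attributable cases ≈ PN × (exposed cases) = 0.73464 × 803 ≈ 589.91.

about 590 cases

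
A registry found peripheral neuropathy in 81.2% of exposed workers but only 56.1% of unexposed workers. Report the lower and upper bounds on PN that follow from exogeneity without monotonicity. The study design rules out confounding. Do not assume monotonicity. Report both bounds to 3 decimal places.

p₁ = 0.812, p₀ = 0.561.
Under exogeneity alone the bounds on PN are max{0,(p₁−p₀)/p₁} ≤ PN ≤ min{1,(1−p₀)/p₁}.
  lower = (p₁ − p₀)/p₁ = 0.251 / 0.812 ≈ 0.3091
  upper = min{1, (1 − p₀)/p₁} = 0.439 / 0.812 ≈ 0.5406

0.309 ≤ PN ≤ 0.541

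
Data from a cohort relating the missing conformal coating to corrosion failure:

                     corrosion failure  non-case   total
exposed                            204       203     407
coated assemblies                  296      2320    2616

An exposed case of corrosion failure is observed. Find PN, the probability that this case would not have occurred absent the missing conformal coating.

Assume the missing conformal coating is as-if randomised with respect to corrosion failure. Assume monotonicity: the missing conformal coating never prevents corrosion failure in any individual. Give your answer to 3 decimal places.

PN ≈ 0.774

p₁ = P(outcome | exposed) = 204/407 = 0.50123
p₀ = P(outcome | unexposed) = 296/2616 = 0.11315
Under exogeneity and monotonicity, PN = (p₁ − p₀) / p₁.
PN = (0.50123 − 0.11315) / 0.50123 = 0.38808 / 0.50123 ≈ 0.7743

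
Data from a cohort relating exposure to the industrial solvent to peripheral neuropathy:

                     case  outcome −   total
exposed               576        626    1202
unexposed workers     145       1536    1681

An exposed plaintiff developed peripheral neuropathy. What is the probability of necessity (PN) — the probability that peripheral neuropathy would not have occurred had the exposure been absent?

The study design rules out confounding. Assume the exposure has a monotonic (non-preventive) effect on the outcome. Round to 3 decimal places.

p₁ = P(outcome | exposed) = 576/1202 = 0.4792
p₀ = P(outcome | unexposed) = 145/1681 = 0.086258
Under exogeneity and monotonicity, PN = (p₁ − p₀) / p₁.
PN = (0.4792 − 0.086258) / 0.4792 = 0.39294 / 0.4792 ≈ 0.8200

PN ≈ 0.820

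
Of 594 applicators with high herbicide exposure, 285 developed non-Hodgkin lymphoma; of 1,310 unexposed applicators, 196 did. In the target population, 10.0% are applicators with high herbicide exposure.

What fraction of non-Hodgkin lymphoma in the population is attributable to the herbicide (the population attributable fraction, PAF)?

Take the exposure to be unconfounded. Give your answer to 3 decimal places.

p₁ = P(outcome | exposed) = 285/594 = 0.4798
p₀ = P(outcome | unexposed) = 196/1310 = 0.14962
Overall risk P(Y=1) = π·p₁ + (1−π)·p₀ = 0.1×0.4798 + 0.9×0.14962 = 0.18264.
Under exogeneity, PAF = [P(Y=1) − p₀] / P(Y=1).
PAF = (0.18264 − 0.14962) / 0.18264 ≈ 0.1808

PAF ≈ 0.181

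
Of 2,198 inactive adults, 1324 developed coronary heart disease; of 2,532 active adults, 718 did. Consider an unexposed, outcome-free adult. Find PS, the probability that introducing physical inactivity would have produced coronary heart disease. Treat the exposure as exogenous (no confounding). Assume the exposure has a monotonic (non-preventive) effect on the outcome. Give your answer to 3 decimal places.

p₁ = P(outcome | exposed) = 1324/2198 = 0.60237
p₀ = P(outcome | unexposed) = 718/2532 = 0.28357
Under exogeneity and monotonicity, PS = (p₁ − p₀) / (1 − p₀).
PS = (0.60237 − 0.28357) / (1 − 0.28357) = 0.3188 / 0.71643 ≈ 0.4450

PS ≈ 0.445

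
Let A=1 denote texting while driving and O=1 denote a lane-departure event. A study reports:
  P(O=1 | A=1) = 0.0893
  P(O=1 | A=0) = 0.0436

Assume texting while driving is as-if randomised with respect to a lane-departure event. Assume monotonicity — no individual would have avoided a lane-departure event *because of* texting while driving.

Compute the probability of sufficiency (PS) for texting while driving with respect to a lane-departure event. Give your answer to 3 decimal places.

PS ≈ 0.048

Let p₁ = 0.0893, p₀ = 0.0436.
Under exogeneity and monotonicity, PS = (p₁ − p₀) / (1 − p₀).
PS = (0.0893 − 0.0436) / (1 − 0.0436) = 0.0457 / 0.9564 ≈ 0.0478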